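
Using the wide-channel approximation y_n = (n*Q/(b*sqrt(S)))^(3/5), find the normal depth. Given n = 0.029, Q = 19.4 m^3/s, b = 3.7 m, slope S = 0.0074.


We use the wide-channel approximation y_n = (n*Q/(b*sqrt(S)))^(3/5).
sqrt(S) = sqrt(0.0074) = 0.086023.
Numerator: n*Q = 0.029 * 19.4 = 0.5626.
Denominator: b*sqrt(S) = 3.7 * 0.086023 = 0.318285.
arg = 1.7676.
y_n = 1.7676^(3/5) = 1.4074 m.

1.4074


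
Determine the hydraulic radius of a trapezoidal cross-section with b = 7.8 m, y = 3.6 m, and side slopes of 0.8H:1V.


For a trapezoidal section with side slope z:
A = (b + z*y)*y = (7.8 + 0.8*3.6)*3.6 = 38.448 m^2.
P = b + 2*y*sqrt(1 + z^2) = 7.8 + 2*3.6*sqrt(1 + 0.8^2) = 17.02 m.
R = A/P = 38.448 / 17.02 = 2.2589 m.

2.2589


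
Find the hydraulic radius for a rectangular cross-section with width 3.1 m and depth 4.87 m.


For a rectangular section:
Flow area A = b * y = 3.1 * 4.87 = 15.1 m^2.
Wetted perimeter P = b + 2y = 3.1 + 2*4.87 = 12.84 m.
Hydraulic radius R = A/P = 15.1 / 12.84 = 1.1758 m.

1.1758


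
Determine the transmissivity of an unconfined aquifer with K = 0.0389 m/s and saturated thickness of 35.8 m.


Transmissivity is defined as T = K * h.
T = 0.0389 * 35.8
  = 1.3926 m^2/s.

1.3926


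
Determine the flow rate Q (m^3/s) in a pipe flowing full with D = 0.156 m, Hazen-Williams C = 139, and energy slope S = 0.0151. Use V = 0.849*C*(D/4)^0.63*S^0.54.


For a full circular pipe, R = D/4 = 0.156/4 = 0.039 m.
V = 0.849 * 139 * 0.039^0.63 * 0.0151^0.54
  = 0.849 * 139 * 0.12953 * 0.103908
  = 1.5883 m/s.
Pipe area A = pi*D^2/4 = pi*0.156^2/4 = 0.0191 m^2.
Q = A * V = 0.0191 * 1.5883 = 0.0304 m^3/s.

0.0304


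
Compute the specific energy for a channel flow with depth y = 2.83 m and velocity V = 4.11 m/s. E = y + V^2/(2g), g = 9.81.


Specific energy E = y + V^2/(2g).
Velocity head = V^2/(2g) = 4.11^2 / (2*9.81) = 16.8921 / 19.62 = 0.861 m.
E = 2.83 + 0.861 = 3.691 m.

3.691


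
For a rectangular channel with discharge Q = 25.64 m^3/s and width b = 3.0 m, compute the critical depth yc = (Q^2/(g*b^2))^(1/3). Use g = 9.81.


Using yc = (Q^2 / (g * b^2))^(1/3):
Q^2 = 25.64^2 = 657.41.
g * b^2 = 9.81 * 3.0^2 = 9.81 * 9.0 = 88.29.
Q^2 / (g*b^2) = 657.41 / 88.29 = 7.446.
yc = 7.446^(1/3) = 1.9527 m.

1.9527


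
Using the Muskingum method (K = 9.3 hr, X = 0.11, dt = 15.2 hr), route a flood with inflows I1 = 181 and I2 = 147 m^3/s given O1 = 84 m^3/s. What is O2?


Muskingum coefficients:
denom = 2*K*(1-X) + dt = 2*9.3*(1-0.11) + 15.2 = 31.754.
C0 = (dt - 2*K*X)/denom = (15.2 - 2*9.3*0.11)/31.754 = 0.4142.
C1 = (dt + 2*K*X)/denom = (15.2 + 2*9.3*0.11)/31.754 = 0.5431.
C2 = (2*K*(1-X) - dt)/denom = 0.0426.
O2 = C0*I2 + C1*I1 + C2*O1
   = 0.4142*147 + 0.5431*181 + 0.0426*84
   = 162.78 m^3/s.

162.78


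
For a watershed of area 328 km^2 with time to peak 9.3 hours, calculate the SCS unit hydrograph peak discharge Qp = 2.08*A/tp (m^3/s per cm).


SCS formula: Qp = 2.08 * A / tp.
Qp = 2.08 * 328 / 9.3
   = 682.24 / 9.3
   = 73.36 m^3/s per cm.

73.36


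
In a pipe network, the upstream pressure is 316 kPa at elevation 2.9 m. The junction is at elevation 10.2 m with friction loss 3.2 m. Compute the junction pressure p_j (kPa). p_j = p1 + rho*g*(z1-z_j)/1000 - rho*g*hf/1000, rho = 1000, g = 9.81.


Junction pressure: p_j = p1 + rho*g*(z1 - z_j)/1000 - rho*g*hf/1000.
Elevation term = 1000*9.81*(2.9 - 10.2)/1000 = -71.613 kPa.
Friction term = 1000*9.81*3.2/1000 = 31.392 kPa.
p_j = 316 + -71.613 - 31.392 = 213.0 kPa.

213.0


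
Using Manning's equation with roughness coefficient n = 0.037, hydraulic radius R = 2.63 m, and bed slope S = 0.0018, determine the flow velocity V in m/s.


Manning's equation gives V = (1/n) * R^(2/3) * S^(1/2).
First, compute R^(2/3) = 2.63^(2/3) = 1.9053.
Next, S^(1/2) = 0.0018^(1/2) = 0.042426.
Then 1/n = 1/0.037 = 27.03.
V = 27.03 * 1.9053 * 0.042426 = 2.1848 m/s.

2.1848


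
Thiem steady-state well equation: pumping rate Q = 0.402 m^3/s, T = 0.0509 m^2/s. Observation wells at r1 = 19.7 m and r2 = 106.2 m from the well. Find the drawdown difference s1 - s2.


Thiem equation: s1 - s2 = Q/(2*pi*T) * ln(r2/r1).
ln(r2/r1) = ln(106.2/19.7) = 1.6847.
Q/(2*pi*T) = 0.402 / (2*pi*0.0509) = 0.402 / 0.3198 = 1.257.
s1 - s2 = 1.257 * 1.6847 = 2.1176 m.

2.1176


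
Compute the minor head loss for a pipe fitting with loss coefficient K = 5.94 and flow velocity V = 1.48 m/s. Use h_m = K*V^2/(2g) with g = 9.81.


Minor loss formula: h_m = K * V^2/(2g).
V^2 = 1.48^2 = 2.1904.
V^2/(2g) = 2.1904 / 19.62 = 0.1116 m.
h_m = 5.94 * 0.1116 = 0.6631 m.

0.6631


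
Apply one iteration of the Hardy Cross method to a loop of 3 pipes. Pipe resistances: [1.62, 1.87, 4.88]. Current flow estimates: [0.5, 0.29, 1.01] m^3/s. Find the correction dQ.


Numerator terms (r*Q*|Q|): 1.62*0.5*|0.5| = 0.405; 1.87*0.29*|0.29| = 0.1573; 4.88*1.01*|1.01| = 4.9781.
Sum of numerator = 5.5404.
Denominator terms (r*|Q|): 1.62*|0.5| = 0.81; 1.87*|0.29| = 0.5423; 4.88*|1.01| = 4.9288.
2 * sum of denominator = 2 * 6.2811 = 12.5622.
dQ = -5.5404 / 12.5622 = -0.441 m^3/s.

-0.441


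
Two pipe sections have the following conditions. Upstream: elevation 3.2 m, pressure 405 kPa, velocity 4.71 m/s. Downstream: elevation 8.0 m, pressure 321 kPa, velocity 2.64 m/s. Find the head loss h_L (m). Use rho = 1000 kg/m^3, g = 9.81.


Total head at each section: H = z + p/(rho*g) + V^2/(2g).
H1 = 3.2 + 405*1000/(1000*9.81) + 4.71^2/(2*9.81)
   = 3.2 + 41.284 + 1.1307
   = 45.615 m.
H2 = 8.0 + 321*1000/(1000*9.81) + 2.64^2/(2*9.81)
   = 8.0 + 32.722 + 0.3552
   = 41.077 m.
h_L = H1 - H2 = 45.615 - 41.077 = 4.538 m.

4.538


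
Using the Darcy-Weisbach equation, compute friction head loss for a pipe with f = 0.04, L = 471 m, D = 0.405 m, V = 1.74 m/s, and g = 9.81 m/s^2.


Darcy-Weisbach equation: h_f = f * (L/D) * V^2/(2g).
f * L/D = 0.04 * 471/0.405 = 46.5185.
V^2/(2g) = 1.74^2 / (2*9.81) = 3.0276 / 19.62 = 0.1543 m.
h_f = 46.5185 * 0.1543 = 7.178 m.

7.178


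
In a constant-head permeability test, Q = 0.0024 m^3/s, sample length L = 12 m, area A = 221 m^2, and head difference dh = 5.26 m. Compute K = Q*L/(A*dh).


From K = Q*L / (A*dh):
Numerator: Q*L = 0.0024 * 12 = 0.0288.
Denominator: A*dh = 221 * 5.26 = 1162.46.
K = 0.0288 / 1162.46 = 2.5e-05 m/s.

2.5e-05


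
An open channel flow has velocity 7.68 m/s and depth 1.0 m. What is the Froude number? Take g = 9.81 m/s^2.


The Froude number is defined as Fr = V / sqrt(g*y).
g*y = 9.81 * 1.0 = 9.81.
sqrt(g*y) = sqrt(9.81) = 3.1321.
Fr = 7.68 / 3.1321 = 2.452.

2.452


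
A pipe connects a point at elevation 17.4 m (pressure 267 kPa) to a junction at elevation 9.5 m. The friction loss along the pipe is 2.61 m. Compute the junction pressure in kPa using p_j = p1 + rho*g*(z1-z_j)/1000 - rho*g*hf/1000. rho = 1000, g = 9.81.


Junction pressure: p_j = p1 + rho*g*(z1 - z_j)/1000 - rho*g*hf/1000.
Elevation term = 1000*9.81*(17.4 - 9.5)/1000 = 77.499 kPa.
Friction term = 1000*9.81*2.61/1000 = 25.604 kPa.
p_j = 267 + 77.499 - 25.604 = 318.89 kPa.

318.89


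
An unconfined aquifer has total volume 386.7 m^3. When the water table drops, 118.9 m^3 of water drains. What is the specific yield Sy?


Specific yield Sy = Volume drained / Total volume.
Sy = 118.9 / 386.7
   = 0.3075.

0.3075


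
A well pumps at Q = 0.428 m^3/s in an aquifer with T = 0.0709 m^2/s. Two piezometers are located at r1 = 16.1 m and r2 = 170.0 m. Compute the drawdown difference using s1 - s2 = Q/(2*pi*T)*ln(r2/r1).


Thiem equation: s1 - s2 = Q/(2*pi*T) * ln(r2/r1).
ln(r2/r1) = ln(170.0/16.1) = 2.357.
Q/(2*pi*T) = 0.428 / (2*pi*0.0709) = 0.428 / 0.4455 = 0.9608.
s1 - s2 = 0.9608 * 2.357 = 2.2645 m.

2.2645


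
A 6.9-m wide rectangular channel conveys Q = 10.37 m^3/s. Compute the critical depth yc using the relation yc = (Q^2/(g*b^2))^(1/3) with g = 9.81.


Using yc = (Q^2 / (g * b^2))^(1/3):
Q^2 = 10.37^2 = 107.54.
g * b^2 = 9.81 * 6.9^2 = 9.81 * 47.61 = 467.05.
Q^2 / (g*b^2) = 107.54 / 467.05 = 0.2303.
yc = 0.2303^(1/3) = 0.6129 m.

0.6129


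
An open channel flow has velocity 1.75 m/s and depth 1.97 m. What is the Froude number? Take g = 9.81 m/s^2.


The Froude number is defined as Fr = V / sqrt(g*y).
g*y = 9.81 * 1.97 = 19.3257.
sqrt(g*y) = sqrt(19.3257) = 4.3961.
Fr = 1.75 / 4.3961 = 0.3981.

0.3981


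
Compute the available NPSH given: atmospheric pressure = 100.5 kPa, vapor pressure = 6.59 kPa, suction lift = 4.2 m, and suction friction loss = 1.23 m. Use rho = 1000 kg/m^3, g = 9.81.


NPSHa = p_atm/(rho*g) - z_s - hf_s - p_vap/(rho*g).
p_atm/(rho*g) = 100.5*1000 / (1000*9.81) = 10.245 m.
p_vap/(rho*g) = 6.59*1000 / (1000*9.81) = 0.672 m.
NPSHa = 10.245 - 4.2 - 1.23 - 0.672
      = 4.14 m.

4.14


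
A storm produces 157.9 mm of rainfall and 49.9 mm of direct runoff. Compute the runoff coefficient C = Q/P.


The runoff coefficient C = runoff depth / rainfall depth.
C = 49.9 / 157.9
  = 0.316.

0.316


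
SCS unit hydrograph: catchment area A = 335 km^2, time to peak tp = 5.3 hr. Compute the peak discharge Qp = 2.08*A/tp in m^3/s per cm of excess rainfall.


SCS formula: Qp = 2.08 * A / tp.
Qp = 2.08 * 335 / 5.3
   = 696.8 / 5.3
   = 131.47 m^3/s per cm.

131.47


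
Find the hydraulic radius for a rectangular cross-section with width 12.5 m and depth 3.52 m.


For a rectangular section:
Flow area A = b * y = 12.5 * 3.52 = 44.0 m^2.
Wetted perimeter P = b + 2y = 12.5 + 2*3.52 = 19.54 m.
Hydraulic radius R = A/P = 44.0 / 19.54 = 2.2518 m.

2.2518


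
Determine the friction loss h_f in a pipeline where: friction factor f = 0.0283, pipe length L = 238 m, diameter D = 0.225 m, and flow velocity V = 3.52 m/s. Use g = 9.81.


Darcy-Weisbach equation: h_f = f * (L/D) * V^2/(2g).
f * L/D = 0.0283 * 238/0.225 = 29.9351.
V^2/(2g) = 3.52^2 / (2*9.81) = 12.3904 / 19.62 = 0.6315 m.
h_f = 29.9351 * 0.6315 = 18.905 m.

18.905


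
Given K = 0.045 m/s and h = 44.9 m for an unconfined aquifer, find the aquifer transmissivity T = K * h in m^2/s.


Transmissivity is defined as T = K * h.
T = 0.045 * 44.9
  = 2.0205 m^2/s.

2.0205


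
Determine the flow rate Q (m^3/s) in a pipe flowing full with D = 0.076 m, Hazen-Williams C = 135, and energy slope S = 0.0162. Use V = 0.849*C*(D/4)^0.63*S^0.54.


For a full circular pipe, R = D/4 = 0.076/4 = 0.019 m.
V = 0.849 * 135 * 0.019^0.63 * 0.0162^0.54
  = 0.849 * 135 * 0.082341 * 0.107929
  = 1.0186 m/s.
Pipe area A = pi*D^2/4 = pi*0.076^2/4 = 0.0045 m^2.
Q = A * V = 0.0045 * 1.0186 = 0.0046 m^3/s.

0.0046


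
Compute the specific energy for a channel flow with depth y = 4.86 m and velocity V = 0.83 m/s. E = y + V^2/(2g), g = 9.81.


Specific energy E = y + V^2/(2g).
Velocity head = V^2/(2g) = 0.83^2 / (2*9.81) = 0.6889 / 19.62 = 0.0351 m.
E = 4.86 + 0.0351 = 4.8951 m.

4.8951


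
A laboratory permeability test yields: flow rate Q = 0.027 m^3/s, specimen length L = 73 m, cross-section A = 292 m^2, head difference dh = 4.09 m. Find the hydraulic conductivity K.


From K = Q*L / (A*dh):
Numerator: Q*L = 0.027 * 73 = 1.971.
Denominator: A*dh = 292 * 4.09 = 1194.28.
K = 1.971 / 1194.28 = 0.00165 m/s.

0.00165


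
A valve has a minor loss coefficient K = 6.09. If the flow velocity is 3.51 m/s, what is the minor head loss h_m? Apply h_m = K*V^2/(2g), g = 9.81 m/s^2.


Minor loss formula: h_m = K * V^2/(2g).
V^2 = 3.51^2 = 12.3201.
V^2/(2g) = 12.3201 / 19.62 = 0.6279 m.
h_m = 6.09 * 0.6279 = 3.8241 m.

3.8241


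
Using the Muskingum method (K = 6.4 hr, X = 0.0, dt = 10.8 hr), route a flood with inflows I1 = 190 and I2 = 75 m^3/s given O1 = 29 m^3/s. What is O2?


Muskingum coefficients:
denom = 2*K*(1-X) + dt = 2*6.4*(1-0.0) + 10.8 = 23.6.
C0 = (dt - 2*K*X)/denom = (10.8 - 2*6.4*0.0)/23.6 = 0.4576.
C1 = (dt + 2*K*X)/denom = (10.8 + 2*6.4*0.0)/23.6 = 0.4576.
C2 = (2*K*(1-X) - dt)/denom = 0.0847.
O2 = C0*I2 + C1*I1 + C2*O1
   = 0.4576*75 + 0.4576*190 + 0.0847*29
   = 123.73 m^3/s.

123.73


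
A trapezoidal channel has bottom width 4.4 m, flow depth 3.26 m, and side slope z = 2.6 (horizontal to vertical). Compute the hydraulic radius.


For a trapezoidal section with side slope z:
A = (b + z*y)*y = (4.4 + 2.6*3.26)*3.26 = 41.976 m^2.
P = b + 2*y*sqrt(1 + z^2) = 4.4 + 2*3.26*sqrt(1 + 2.6^2) = 22.563 m.
R = A/P = 41.976 / 22.563 = 1.8604 m.

1.8604


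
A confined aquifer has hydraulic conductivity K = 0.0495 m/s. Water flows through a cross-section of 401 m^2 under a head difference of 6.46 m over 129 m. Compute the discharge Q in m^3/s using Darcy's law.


Darcy's law: Q = K * A * i, where i = dh/L.
Hydraulic gradient i = 6.46 / 129 = 0.050078.
Q = 0.0495 * 401 * 0.050078
  = 0.994 m^3/s.

0.994


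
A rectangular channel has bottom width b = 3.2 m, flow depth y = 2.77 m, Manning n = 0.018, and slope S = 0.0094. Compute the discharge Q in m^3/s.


For a rectangular channel, the cross-sectional area A = b * y = 3.2 * 2.77 = 8.86 m^2.
The wetted perimeter P = b + 2y = 3.2 + 2*2.77 = 8.74 m.
Hydraulic radius R = A/P = 8.86/8.74 = 1.0142 m.
Velocity V = (1/n)*R^(2/3)*S^(1/2) = (1/0.018)*1.0142^(2/3)*0.0094^(1/2) = 5.4371 m/s.
Discharge Q = A * V = 8.86 * 5.4371 = 48.195 m^3/s.

48.195


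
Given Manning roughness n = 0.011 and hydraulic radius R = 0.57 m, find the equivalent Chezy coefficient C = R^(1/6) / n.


The Chezy coefficient relates to Manning's n through C = R^(1/6) / n.
R^(1/6) = 0.57^(1/6) = 0.910568.
C = 0.910568 / 0.011 = 82.78 m^(1/2)/s.

82.78


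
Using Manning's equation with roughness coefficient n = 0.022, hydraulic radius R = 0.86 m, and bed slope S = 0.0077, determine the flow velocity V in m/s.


Manning's equation gives V = (1/n) * R^(2/3) * S^(1/2).
First, compute R^(2/3) = 0.86^(2/3) = 0.9043.
Next, S^(1/2) = 0.0077^(1/2) = 0.08775.
Then 1/n = 1/0.022 = 45.45.
V = 45.45 * 0.9043 * 0.08775 = 3.6071 m/s.

3.6071


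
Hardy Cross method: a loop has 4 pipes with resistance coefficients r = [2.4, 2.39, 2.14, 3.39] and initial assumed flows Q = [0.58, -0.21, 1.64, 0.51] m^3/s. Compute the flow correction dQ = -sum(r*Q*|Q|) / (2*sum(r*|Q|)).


Numerator terms (r*Q*|Q|): 2.4*0.58*|0.58| = 0.8074; 2.39*-0.21*|-0.21| = -0.1054; 2.14*1.64*|1.64| = 5.7557; 3.39*0.51*|0.51| = 0.8817.
Sum of numerator = 7.3394.
Denominator terms (r*|Q|): 2.4*|0.58| = 1.392; 2.39*|-0.21| = 0.5019; 2.14*|1.64| = 3.5096; 3.39*|0.51| = 1.7289.
2 * sum of denominator = 2 * 7.1324 = 14.2648.
dQ = -7.3394 / 14.2648 = -0.5145 m^3/s.

-0.5145


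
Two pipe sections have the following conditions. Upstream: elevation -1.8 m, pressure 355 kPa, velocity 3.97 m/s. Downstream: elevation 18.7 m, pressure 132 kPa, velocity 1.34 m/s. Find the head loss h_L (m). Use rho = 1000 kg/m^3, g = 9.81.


Total head at each section: H = z + p/(rho*g) + V^2/(2g).
H1 = -1.8 + 355*1000/(1000*9.81) + 3.97^2/(2*9.81)
   = -1.8 + 36.188 + 0.8033
   = 35.191 m.
H2 = 18.7 + 132*1000/(1000*9.81) + 1.34^2/(2*9.81)
   = 18.7 + 13.456 + 0.0915
   = 32.247 m.
h_L = H1 - H2 = 35.191 - 32.247 = 2.944 m.

2.944


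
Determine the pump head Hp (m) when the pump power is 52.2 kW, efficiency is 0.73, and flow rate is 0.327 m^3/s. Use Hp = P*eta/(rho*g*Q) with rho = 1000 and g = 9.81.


Pump head formula: Hp = P * eta / (rho * g * Q).
Numerator: P * eta = 52.2 * 1000 * 0.73 = 38106.0 W.
Denominator: rho * g * Q = 1000 * 9.81 * 0.327 = 3207.87.
Hp = 38106.0 / 3207.87 = 11.88 m.

11.88


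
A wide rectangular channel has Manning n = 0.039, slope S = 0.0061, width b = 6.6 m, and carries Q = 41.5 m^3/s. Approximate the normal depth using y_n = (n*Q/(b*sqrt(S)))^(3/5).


We use the wide-channel approximation y_n = (n*Q/(b*sqrt(S)))^(3/5).
sqrt(S) = sqrt(0.0061) = 0.078102.
Numerator: n*Q = 0.039 * 41.5 = 1.6185.
Denominator: b*sqrt(S) = 6.6 * 0.078102 = 0.515473.
arg = 3.1398.
y_n = 3.1398^(3/5) = 1.9867 m.

1.9867


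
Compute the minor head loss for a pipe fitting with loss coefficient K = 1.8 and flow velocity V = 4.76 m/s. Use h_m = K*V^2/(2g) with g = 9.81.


Minor loss formula: h_m = K * V^2/(2g).
V^2 = 4.76^2 = 22.6576.
V^2/(2g) = 22.6576 / 19.62 = 1.1548 m.
h_m = 1.8 * 1.1548 = 2.0787 m.

2.0787


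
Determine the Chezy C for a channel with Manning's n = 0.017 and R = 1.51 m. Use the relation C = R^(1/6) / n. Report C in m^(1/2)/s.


The Chezy coefficient relates to Manning's n through C = R^(1/6) / n.
R^(1/6) = 1.51^(1/6) = 1.071099.
C = 1.071099 / 0.017 = 63.01 m^(1/2)/s.

63.01


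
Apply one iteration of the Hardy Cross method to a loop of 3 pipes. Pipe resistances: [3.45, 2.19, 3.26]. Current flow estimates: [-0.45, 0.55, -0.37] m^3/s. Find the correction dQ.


Numerator terms (r*Q*|Q|): 3.45*-0.45*|-0.45| = -0.6986; 2.19*0.55*|0.55| = 0.6625; 3.26*-0.37*|-0.37| = -0.4463.
Sum of numerator = -0.4824.
Denominator terms (r*|Q|): 3.45*|-0.45| = 1.5525; 2.19*|0.55| = 1.2045; 3.26*|-0.37| = 1.2062.
2 * sum of denominator = 2 * 3.9632 = 7.9264.
dQ = --0.4824 / 7.9264 = 0.0609 m^3/s.

0.0609


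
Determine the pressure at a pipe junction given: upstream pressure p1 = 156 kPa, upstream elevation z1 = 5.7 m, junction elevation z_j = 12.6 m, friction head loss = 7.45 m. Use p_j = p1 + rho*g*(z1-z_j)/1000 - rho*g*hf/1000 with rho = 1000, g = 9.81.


Junction pressure: p_j = p1 + rho*g*(z1 - z_j)/1000 - rho*g*hf/1000.
Elevation term = 1000*9.81*(5.7 - 12.6)/1000 = -67.689 kPa.
Friction term = 1000*9.81*7.45/1000 = 73.085 kPa.
p_j = 156 + -67.689 - 73.085 = 15.23 kPa.

15.23


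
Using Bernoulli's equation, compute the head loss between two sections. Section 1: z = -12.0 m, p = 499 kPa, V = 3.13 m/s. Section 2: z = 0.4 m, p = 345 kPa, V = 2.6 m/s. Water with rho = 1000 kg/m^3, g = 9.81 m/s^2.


Total head at each section: H = z + p/(rho*g) + V^2/(2g).
H1 = -12.0 + 499*1000/(1000*9.81) + 3.13^2/(2*9.81)
   = -12.0 + 50.866 + 0.4993
   = 39.366 m.
H2 = 0.4 + 345*1000/(1000*9.81) + 2.6^2/(2*9.81)
   = 0.4 + 35.168 + 0.3445
   = 35.913 m.
h_L = H1 - H2 = 39.366 - 35.913 = 3.453 m.

3.453


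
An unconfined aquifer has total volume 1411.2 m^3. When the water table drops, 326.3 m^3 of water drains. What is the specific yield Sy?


Specific yield Sy = Volume drained / Total volume.
Sy = 326.3 / 1411.2
   = 0.2312.

0.2312


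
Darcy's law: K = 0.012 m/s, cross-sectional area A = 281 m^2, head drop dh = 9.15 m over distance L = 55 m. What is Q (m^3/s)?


Darcy's law: Q = K * A * i, where i = dh/L.
Hydraulic gradient i = 9.15 / 55 = 0.166364.
Q = 0.012 * 281 * 0.166364
  = 0.561 m^3/s.

0.561


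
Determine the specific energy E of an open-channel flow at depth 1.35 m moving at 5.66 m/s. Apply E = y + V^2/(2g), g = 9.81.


Specific energy E = y + V^2/(2g).
Velocity head = V^2/(2g) = 5.66^2 / (2*9.81) = 32.0356 / 19.62 = 1.6328 m.
E = 1.35 + 1.6328 = 2.9828 m.

2.9828


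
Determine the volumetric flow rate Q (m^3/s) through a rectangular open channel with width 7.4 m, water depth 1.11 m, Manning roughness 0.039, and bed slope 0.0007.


For a rectangular channel, the cross-sectional area A = b * y = 7.4 * 1.11 = 8.21 m^2.
The wetted perimeter P = b + 2y = 7.4 + 2*1.11 = 9.62 m.
Hydraulic radius R = A/P = 8.21/9.62 = 0.8538 m.
Velocity V = (1/n)*R^(2/3)*S^(1/2) = (1/0.039)*0.8538^(2/3)*0.0007^(1/2) = 0.6106 m/s.
Discharge Q = A * V = 8.21 * 0.6106 = 5.015 m^3/s.

5.015


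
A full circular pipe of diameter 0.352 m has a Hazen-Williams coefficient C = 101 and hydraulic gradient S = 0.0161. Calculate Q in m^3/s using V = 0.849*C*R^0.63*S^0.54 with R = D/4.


For a full circular pipe, R = D/4 = 0.352/4 = 0.088 m.
V = 0.849 * 101 * 0.088^0.63 * 0.0161^0.54
  = 0.849 * 101 * 0.216284 * 0.107569
  = 1.995 m/s.
Pipe area A = pi*D^2/4 = pi*0.352^2/4 = 0.0973 m^2.
Q = A * V = 0.0973 * 1.995 = 0.1941 m^3/s.

0.1941


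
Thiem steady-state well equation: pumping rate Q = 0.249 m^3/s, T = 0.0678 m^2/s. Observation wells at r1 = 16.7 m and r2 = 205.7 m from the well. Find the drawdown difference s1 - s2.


Thiem equation: s1 - s2 = Q/(2*pi*T) * ln(r2/r1).
ln(r2/r1) = ln(205.7/16.7) = 2.511.
Q/(2*pi*T) = 0.249 / (2*pi*0.0678) = 0.249 / 0.426 = 0.5845.
s1 - s2 = 0.5845 * 2.511 = 1.4677 m.

1.4677


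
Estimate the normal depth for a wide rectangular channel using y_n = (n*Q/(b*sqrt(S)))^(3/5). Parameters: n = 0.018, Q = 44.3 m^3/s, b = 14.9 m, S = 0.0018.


We use the wide-channel approximation y_n = (n*Q/(b*sqrt(S)))^(3/5).
sqrt(S) = sqrt(0.0018) = 0.042426.
Numerator: n*Q = 0.018 * 44.3 = 0.7974.
Denominator: b*sqrt(S) = 14.9 * 0.042426 = 0.632147.
arg = 1.2614.
y_n = 1.2614^(3/5) = 1.1495 m.

1.1495


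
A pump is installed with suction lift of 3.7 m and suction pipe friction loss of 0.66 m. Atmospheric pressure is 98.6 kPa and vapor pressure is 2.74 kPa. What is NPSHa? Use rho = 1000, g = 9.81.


NPSHa = p_atm/(rho*g) - z_s - hf_s - p_vap/(rho*g).
p_atm/(rho*g) = 98.6*1000 / (1000*9.81) = 10.051 m.
p_vap/(rho*g) = 2.74*1000 / (1000*9.81) = 0.279 m.
NPSHa = 10.051 - 3.7 - 0.66 - 0.279
      = 5.41 m.

5.41


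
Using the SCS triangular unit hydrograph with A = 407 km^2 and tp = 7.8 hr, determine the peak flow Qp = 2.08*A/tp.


SCS formula: Qp = 2.08 * A / tp.
Qp = 2.08 * 407 / 7.8
   = 846.56 / 7.8
   = 108.53 m^3/s per cm.

108.53


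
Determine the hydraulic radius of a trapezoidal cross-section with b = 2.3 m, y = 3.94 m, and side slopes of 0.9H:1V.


For a trapezoidal section with side slope z:
A = (b + z*y)*y = (2.3 + 0.9*3.94)*3.94 = 23.033 m^2.
P = b + 2*y*sqrt(1 + z^2) = 2.3 + 2*3.94*sqrt(1 + 0.9^2) = 12.901 m.
R = A/P = 23.033 / 12.901 = 1.7853 m.

1.7853


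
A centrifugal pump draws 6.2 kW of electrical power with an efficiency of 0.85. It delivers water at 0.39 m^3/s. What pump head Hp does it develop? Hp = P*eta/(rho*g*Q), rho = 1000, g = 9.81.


Pump head formula: Hp = P * eta / (rho * g * Q).
Numerator: P * eta = 6.2 * 1000 * 0.85 = 5270.0 W.
Denominator: rho * g * Q = 1000 * 9.81 * 0.39 = 3825.9.
Hp = 5270.0 / 3825.9 = 1.38 m.

1.38


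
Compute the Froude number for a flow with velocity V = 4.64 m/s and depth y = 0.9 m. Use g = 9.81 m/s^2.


The Froude number is defined as Fr = V / sqrt(g*y).
g*y = 9.81 * 0.9 = 8.829.
sqrt(g*y) = sqrt(8.829) = 2.9714.
Fr = 4.64 / 2.9714 = 1.5616.

1.5616


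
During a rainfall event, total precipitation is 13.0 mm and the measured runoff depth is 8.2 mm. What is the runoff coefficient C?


The runoff coefficient C = runoff depth / rainfall depth.
C = 8.2 / 13.0
  = 0.6308.

0.6308


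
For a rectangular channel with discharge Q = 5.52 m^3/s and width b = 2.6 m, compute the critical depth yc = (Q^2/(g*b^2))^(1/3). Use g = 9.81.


Using yc = (Q^2 / (g * b^2))^(1/3):
Q^2 = 5.52^2 = 30.47.
g * b^2 = 9.81 * 2.6^2 = 9.81 * 6.76 = 66.32.
Q^2 / (g*b^2) = 30.47 / 66.32 = 0.4594.
yc = 0.4594^(1/3) = 0.7717 m.

0.7717


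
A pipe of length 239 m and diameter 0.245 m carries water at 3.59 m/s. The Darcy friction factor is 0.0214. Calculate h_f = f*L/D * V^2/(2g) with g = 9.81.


Darcy-Weisbach equation: h_f = f * (L/D) * V^2/(2g).
f * L/D = 0.0214 * 239/0.245 = 20.8759.
V^2/(2g) = 3.59^2 / (2*9.81) = 12.8881 / 19.62 = 0.6569 m.
h_f = 20.8759 * 0.6569 = 13.713 m.

13.713


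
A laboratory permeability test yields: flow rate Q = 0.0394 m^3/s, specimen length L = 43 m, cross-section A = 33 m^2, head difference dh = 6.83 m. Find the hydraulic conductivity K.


From K = Q*L / (A*dh):
Numerator: Q*L = 0.0394 * 43 = 1.6942.
Denominator: A*dh = 33 * 6.83 = 225.39.
K = 1.6942 / 225.39 = 0.007517 m/s.

0.007517


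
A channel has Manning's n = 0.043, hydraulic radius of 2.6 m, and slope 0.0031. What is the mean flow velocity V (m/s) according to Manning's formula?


Manning's equation gives V = (1/n) * R^(2/3) * S^(1/2).
First, compute R^(2/3) = 2.6^(2/3) = 1.8908.
Next, S^(1/2) = 0.0031^(1/2) = 0.055678.
Then 1/n = 1/0.043 = 23.26.
V = 23.26 * 1.8908 * 0.055678 = 2.4483 m/s.

2.4483


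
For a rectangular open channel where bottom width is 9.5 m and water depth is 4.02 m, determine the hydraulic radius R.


For a rectangular section:
Flow area A = b * y = 9.5 * 4.02 = 38.19 m^2.
Wetted perimeter P = b + 2y = 9.5 + 2*4.02 = 17.54 m.
Hydraulic radius R = A/P = 38.19 / 17.54 = 2.1773 m.

2.1773


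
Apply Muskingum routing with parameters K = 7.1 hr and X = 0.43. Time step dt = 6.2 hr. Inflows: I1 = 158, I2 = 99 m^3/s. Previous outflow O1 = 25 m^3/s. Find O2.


Muskingum coefficients:
denom = 2*K*(1-X) + dt = 2*7.1*(1-0.43) + 6.2 = 14.294.
C0 = (dt - 2*K*X)/denom = (6.2 - 2*7.1*0.43)/14.294 = 0.0066.
C1 = (dt + 2*K*X)/denom = (6.2 + 2*7.1*0.43)/14.294 = 0.8609.
C2 = (2*K*(1-X) - dt)/denom = 0.1325.
O2 = C0*I2 + C1*I1 + C2*O1
   = 0.0066*99 + 0.8609*158 + 0.1325*25
   = 139.99 m^3/s.

139.99


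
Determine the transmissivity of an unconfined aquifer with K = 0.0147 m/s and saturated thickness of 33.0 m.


Transmissivity is defined as T = K * h.
T = 0.0147 * 33.0
  = 0.4851 m^2/s.

0.4851


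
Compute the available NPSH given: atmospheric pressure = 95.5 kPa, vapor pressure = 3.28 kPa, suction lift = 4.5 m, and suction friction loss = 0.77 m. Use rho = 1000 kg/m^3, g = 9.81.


NPSHa = p_atm/(rho*g) - z_s - hf_s - p_vap/(rho*g).
p_atm/(rho*g) = 95.5*1000 / (1000*9.81) = 9.735 m.
p_vap/(rho*g) = 3.28*1000 / (1000*9.81) = 0.334 m.
NPSHa = 9.735 - 4.5 - 0.77 - 0.334
      = 4.13 m.

4.13


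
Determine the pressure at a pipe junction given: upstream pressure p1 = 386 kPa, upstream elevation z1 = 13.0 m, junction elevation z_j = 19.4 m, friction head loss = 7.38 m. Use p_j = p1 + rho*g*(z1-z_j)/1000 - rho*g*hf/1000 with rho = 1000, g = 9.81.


Junction pressure: p_j = p1 + rho*g*(z1 - z_j)/1000 - rho*g*hf/1000.
Elevation term = 1000*9.81*(13.0 - 19.4)/1000 = -62.784 kPa.
Friction term = 1000*9.81*7.38/1000 = 72.398 kPa.
p_j = 386 + -62.784 - 72.398 = 250.82 kPa.

250.82


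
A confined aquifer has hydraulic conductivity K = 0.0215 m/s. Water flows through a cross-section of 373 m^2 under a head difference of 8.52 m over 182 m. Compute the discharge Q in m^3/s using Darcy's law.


Darcy's law: Q = K * A * i, where i = dh/L.
Hydraulic gradient i = 8.52 / 182 = 0.046813.
Q = 0.0215 * 373 * 0.046813
  = 0.3754 m^3/s.

0.3754


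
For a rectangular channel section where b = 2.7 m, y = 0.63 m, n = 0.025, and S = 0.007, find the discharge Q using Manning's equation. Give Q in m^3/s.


For a rectangular channel, the cross-sectional area A = b * y = 2.7 * 0.63 = 1.7 m^2.
The wetted perimeter P = b + 2y = 2.7 + 2*0.63 = 3.96 m.
Hydraulic radius R = A/P = 1.7/3.96 = 0.4295 m.
Velocity V = (1/n)*R^(2/3)*S^(1/2) = (1/0.025)*0.4295^(2/3)*0.007^(1/2) = 1.9052 m/s.
Discharge Q = A * V = 1.7 * 1.9052 = 3.241 m^3/s.

3.241


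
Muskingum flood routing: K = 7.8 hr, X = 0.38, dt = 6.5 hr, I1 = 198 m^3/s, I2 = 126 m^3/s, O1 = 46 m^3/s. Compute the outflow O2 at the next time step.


Muskingum coefficients:
denom = 2*K*(1-X) + dt = 2*7.8*(1-0.38) + 6.5 = 16.172.
C0 = (dt - 2*K*X)/denom = (6.5 - 2*7.8*0.38)/16.172 = 0.0354.
C1 = (dt + 2*K*X)/denom = (6.5 + 2*7.8*0.38)/16.172 = 0.7685.
C2 = (2*K*(1-X) - dt)/denom = 0.1961.
O2 = C0*I2 + C1*I1 + C2*O1
   = 0.0354*126 + 0.7685*198 + 0.1961*46
   = 165.64 m^3/s.

165.64


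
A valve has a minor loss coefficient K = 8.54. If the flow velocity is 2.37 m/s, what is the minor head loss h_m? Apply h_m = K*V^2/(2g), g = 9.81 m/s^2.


Minor loss formula: h_m = K * V^2/(2g).
V^2 = 2.37^2 = 5.6169.
V^2/(2g) = 5.6169 / 19.62 = 0.2863 m.
h_m = 8.54 * 0.2863 = 2.4449 m.

2.4449


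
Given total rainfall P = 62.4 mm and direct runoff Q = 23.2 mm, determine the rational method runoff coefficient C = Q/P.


The runoff coefficient C = runoff depth / rainfall depth.
C = 23.2 / 62.4
  = 0.3718.

0.3718


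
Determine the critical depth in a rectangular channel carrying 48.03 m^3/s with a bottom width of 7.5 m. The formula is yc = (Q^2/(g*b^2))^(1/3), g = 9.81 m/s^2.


Using yc = (Q^2 / (g * b^2))^(1/3):
Q^2 = 48.03^2 = 2306.88.
g * b^2 = 9.81 * 7.5^2 = 9.81 * 56.25 = 551.81.
Q^2 / (g*b^2) = 2306.88 / 551.81 = 4.1806.
yc = 4.1806^(1/3) = 1.6109 m.

1.6109


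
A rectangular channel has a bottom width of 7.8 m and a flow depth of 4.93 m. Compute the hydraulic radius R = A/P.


For a rectangular section:
Flow area A = b * y = 7.8 * 4.93 = 38.45 m^2.
Wetted perimeter P = b + 2y = 7.8 + 2*4.93 = 17.66 m.
Hydraulic radius R = A/P = 38.45 / 17.66 = 2.1775 m.

2.1775


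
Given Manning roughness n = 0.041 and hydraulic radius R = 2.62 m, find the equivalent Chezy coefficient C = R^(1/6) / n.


The Chezy coefficient relates to Manning's n through C = R^(1/6) / n.
R^(1/6) = 2.62^(1/6) = 1.174132.
C = 1.174132 / 0.041 = 28.64 m^(1/2)/s.

28.64


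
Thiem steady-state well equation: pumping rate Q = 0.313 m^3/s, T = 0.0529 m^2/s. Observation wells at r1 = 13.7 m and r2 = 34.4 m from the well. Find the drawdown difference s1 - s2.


Thiem equation: s1 - s2 = Q/(2*pi*T) * ln(r2/r1).
ln(r2/r1) = ln(34.4/13.7) = 0.9207.
Q/(2*pi*T) = 0.313 / (2*pi*0.0529) = 0.313 / 0.3324 = 0.9417.
s1 - s2 = 0.9417 * 0.9207 = 0.867 m.

0.867


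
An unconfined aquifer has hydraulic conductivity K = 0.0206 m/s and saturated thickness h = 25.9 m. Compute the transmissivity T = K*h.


Transmissivity is defined as T = K * h.
T = 0.0206 * 25.9
  = 0.5335 m^2/s.

0.5335


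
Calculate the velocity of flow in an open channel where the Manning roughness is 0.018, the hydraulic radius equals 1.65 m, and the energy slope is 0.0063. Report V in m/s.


Manning's equation gives V = (1/n) * R^(2/3) * S^(1/2).
First, compute R^(2/3) = 1.65^(2/3) = 1.3963.
Next, S^(1/2) = 0.0063^(1/2) = 0.079373.
Then 1/n = 1/0.018 = 55.56.
V = 55.56 * 1.3963 * 0.079373 = 6.1573 m/s.

6.1573


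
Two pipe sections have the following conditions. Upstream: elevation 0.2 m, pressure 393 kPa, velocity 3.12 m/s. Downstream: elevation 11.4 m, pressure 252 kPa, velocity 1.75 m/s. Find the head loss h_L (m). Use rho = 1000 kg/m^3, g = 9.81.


Total head at each section: H = z + p/(rho*g) + V^2/(2g).
H1 = 0.2 + 393*1000/(1000*9.81) + 3.12^2/(2*9.81)
   = 0.2 + 40.061 + 0.4961
   = 40.757 m.
H2 = 11.4 + 252*1000/(1000*9.81) + 1.75^2/(2*9.81)
   = 11.4 + 25.688 + 0.1561
   = 37.244 m.
h_L = H1 - H2 = 40.757 - 37.244 = 3.513 m.

3.513


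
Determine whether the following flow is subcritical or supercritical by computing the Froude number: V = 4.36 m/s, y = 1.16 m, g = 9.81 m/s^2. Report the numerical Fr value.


The Froude number is defined as Fr = V / sqrt(g*y).
g*y = 9.81 * 1.16 = 11.3796.
sqrt(g*y) = sqrt(11.3796) = 3.3734.
Fr = 4.36 / 3.3734 = 1.2925.
Since Fr > 1, the flow is supercritical.

1.2925


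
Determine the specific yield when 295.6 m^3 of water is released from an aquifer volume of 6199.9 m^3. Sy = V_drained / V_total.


Specific yield Sy = Volume drained / Total volume.
Sy = 295.6 / 6199.9
   = 0.0477.

0.0477


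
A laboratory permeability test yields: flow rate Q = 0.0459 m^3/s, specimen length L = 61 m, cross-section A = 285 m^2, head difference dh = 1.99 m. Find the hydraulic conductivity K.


From K = Q*L / (A*dh):
Numerator: Q*L = 0.0459 * 61 = 2.7999.
Denominator: A*dh = 285 * 1.99 = 567.15.
K = 2.7999 / 567.15 = 0.004937 m/s.

0.004937


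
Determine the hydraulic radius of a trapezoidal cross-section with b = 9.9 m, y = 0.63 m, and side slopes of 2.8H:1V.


For a trapezoidal section with side slope z:
A = (b + z*y)*y = (9.9 + 2.8*0.63)*0.63 = 7.348 m^2.
P = b + 2*y*sqrt(1 + z^2) = 9.9 + 2*0.63*sqrt(1 + 2.8^2) = 13.646 m.
R = A/P = 7.348 / 13.646 = 0.5385 m.

0.5385


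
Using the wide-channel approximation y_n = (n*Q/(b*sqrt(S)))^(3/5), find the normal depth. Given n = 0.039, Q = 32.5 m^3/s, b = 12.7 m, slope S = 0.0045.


We use the wide-channel approximation y_n = (n*Q/(b*sqrt(S)))^(3/5).
sqrt(S) = sqrt(0.0045) = 0.067082.
Numerator: n*Q = 0.039 * 32.5 = 1.2675.
Denominator: b*sqrt(S) = 12.7 * 0.067082 = 0.851941.
arg = 1.4878.
y_n = 1.4878^(3/5) = 1.2692 m.

1.2692


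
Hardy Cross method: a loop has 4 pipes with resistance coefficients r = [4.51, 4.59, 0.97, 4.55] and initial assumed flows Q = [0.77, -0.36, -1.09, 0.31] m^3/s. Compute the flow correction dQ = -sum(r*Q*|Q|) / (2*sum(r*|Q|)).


Numerator terms (r*Q*|Q|): 4.51*0.77*|0.77| = 2.674; 4.59*-0.36*|-0.36| = -0.5949; 0.97*-1.09*|-1.09| = -1.1525; 4.55*0.31*|0.31| = 0.4373.
Sum of numerator = 1.3639.
Denominator terms (r*|Q|): 4.51*|0.77| = 3.4727; 4.59*|-0.36| = 1.6524; 0.97*|-1.09| = 1.0573; 4.55*|0.31| = 1.4105.
2 * sum of denominator = 2 * 7.5929 = 15.1858.
dQ = -1.3639 / 15.1858 = -0.0898 m^3/s.

-0.0898


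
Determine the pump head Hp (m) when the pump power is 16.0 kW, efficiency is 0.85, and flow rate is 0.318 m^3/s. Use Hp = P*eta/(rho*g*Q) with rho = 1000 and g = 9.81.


Pump head formula: Hp = P * eta / (rho * g * Q).
Numerator: P * eta = 16.0 * 1000 * 0.85 = 13600.0 W.
Denominator: rho * g * Q = 1000 * 9.81 * 0.318 = 3119.58.
Hp = 13600.0 / 3119.58 = 4.36 m.

4.36


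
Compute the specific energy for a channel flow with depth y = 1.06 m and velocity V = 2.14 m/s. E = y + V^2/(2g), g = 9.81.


Specific energy E = y + V^2/(2g).
Velocity head = V^2/(2g) = 2.14^2 / (2*9.81) = 4.5796 / 19.62 = 0.2334 m.
E = 1.06 + 0.2334 = 1.2934 m.

1.2934


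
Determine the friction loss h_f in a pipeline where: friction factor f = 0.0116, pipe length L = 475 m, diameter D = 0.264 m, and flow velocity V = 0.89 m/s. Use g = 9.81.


Darcy-Weisbach equation: h_f = f * (L/D) * V^2/(2g).
f * L/D = 0.0116 * 475/0.264 = 20.8712.
V^2/(2g) = 0.89^2 / (2*9.81) = 0.7921 / 19.62 = 0.0404 m.
h_f = 20.8712 * 0.0404 = 0.843 m.

0.843


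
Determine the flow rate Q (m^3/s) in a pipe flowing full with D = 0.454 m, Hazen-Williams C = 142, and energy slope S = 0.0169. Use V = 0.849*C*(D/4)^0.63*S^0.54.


For a full circular pipe, R = D/4 = 0.454/4 = 0.1135 m.
V = 0.849 * 142 * 0.1135^0.63 * 0.0169^0.54
  = 0.849 * 142 * 0.253891 * 0.110423
  = 3.3799 m/s.
Pipe area A = pi*D^2/4 = pi*0.454^2/4 = 0.1619 m^2.
Q = A * V = 0.1619 * 3.3799 = 0.5471 m^3/s.

0.5471


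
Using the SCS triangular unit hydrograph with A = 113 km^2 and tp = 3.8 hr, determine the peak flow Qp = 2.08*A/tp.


SCS formula: Qp = 2.08 * A / tp.
Qp = 2.08 * 113 / 3.8
   = 235.04 / 3.8
   = 61.85 m^3/s per cm.

61.85


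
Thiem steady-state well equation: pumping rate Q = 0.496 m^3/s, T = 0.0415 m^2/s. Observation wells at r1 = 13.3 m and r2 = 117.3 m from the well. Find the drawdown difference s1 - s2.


Thiem equation: s1 - s2 = Q/(2*pi*T) * ln(r2/r1).
ln(r2/r1) = ln(117.3/13.3) = 2.177.
Q/(2*pi*T) = 0.496 / (2*pi*0.0415) = 0.496 / 0.2608 = 1.9022.
s1 - s2 = 1.9022 * 2.177 = 4.141 m.

4.141


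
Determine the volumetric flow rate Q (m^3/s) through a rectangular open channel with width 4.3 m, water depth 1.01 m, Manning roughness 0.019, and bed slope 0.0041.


For a rectangular channel, the cross-sectional area A = b * y = 4.3 * 1.01 = 4.34 m^2.
The wetted perimeter P = b + 2y = 4.3 + 2*1.01 = 6.32 m.
Hydraulic radius R = A/P = 4.34/6.32 = 0.6872 m.
Velocity V = (1/n)*R^(2/3)*S^(1/2) = (1/0.019)*0.6872^(2/3)*0.0041^(1/2) = 2.6243 m/s.
Discharge Q = A * V = 4.34 * 2.6243 = 11.398 m^3/s.

11.398


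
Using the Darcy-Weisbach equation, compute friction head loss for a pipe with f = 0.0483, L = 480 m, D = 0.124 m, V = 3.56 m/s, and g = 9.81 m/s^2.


Darcy-Weisbach equation: h_f = f * (L/D) * V^2/(2g).
f * L/D = 0.0483 * 480/0.124 = 186.9677.
V^2/(2g) = 3.56^2 / (2*9.81) = 12.6736 / 19.62 = 0.646 m.
h_f = 186.9677 * 0.646 = 120.772 m.

120.772


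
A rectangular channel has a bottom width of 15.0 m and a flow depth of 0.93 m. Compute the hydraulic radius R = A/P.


For a rectangular section:
Flow area A = b * y = 15.0 * 0.93 = 13.95 m^2.
Wetted perimeter P = b + 2y = 15.0 + 2*0.93 = 16.86 m.
Hydraulic radius R = A/P = 13.95 / 16.86 = 0.8274 m.

0.8274


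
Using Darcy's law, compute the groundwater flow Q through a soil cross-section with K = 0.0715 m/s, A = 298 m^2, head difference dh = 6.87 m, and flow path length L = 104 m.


Darcy's law: Q = K * A * i, where i = dh/L.
Hydraulic gradient i = 6.87 / 104 = 0.066058.
Q = 0.0715 * 298 * 0.066058
  = 1.4075 m^3/s.

1.4075


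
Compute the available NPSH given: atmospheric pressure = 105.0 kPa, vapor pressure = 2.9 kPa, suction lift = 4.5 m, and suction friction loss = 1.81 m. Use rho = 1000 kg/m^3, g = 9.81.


NPSHa = p_atm/(rho*g) - z_s - hf_s - p_vap/(rho*g).
p_atm/(rho*g) = 105.0*1000 / (1000*9.81) = 10.703 m.
p_vap/(rho*g) = 2.9*1000 / (1000*9.81) = 0.296 m.
NPSHa = 10.703 - 4.5 - 1.81 - 0.296
      = 4.1 m.

4.1


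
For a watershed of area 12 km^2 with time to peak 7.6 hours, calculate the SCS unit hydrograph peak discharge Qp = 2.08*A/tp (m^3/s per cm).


SCS formula: Qp = 2.08 * A / tp.
Qp = 2.08 * 12 / 7.6
   = 24.96 / 7.6
   = 3.28 m^3/s per cm.

3.28


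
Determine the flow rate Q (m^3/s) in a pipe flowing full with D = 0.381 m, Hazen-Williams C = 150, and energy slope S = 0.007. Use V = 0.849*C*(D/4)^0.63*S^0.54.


For a full circular pipe, R = D/4 = 0.381/4 = 0.0953 m.
V = 0.849 * 150 * 0.0953^0.63 * 0.007^0.54
  = 0.849 * 150 * 0.227345 * 0.068605
  = 1.9863 m/s.
Pipe area A = pi*D^2/4 = pi*0.381^2/4 = 0.114 m^2.
Q = A * V = 0.114 * 1.9863 = 0.2265 m^3/s.

0.2265


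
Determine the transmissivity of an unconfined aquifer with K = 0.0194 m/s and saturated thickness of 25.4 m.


Transmissivity is defined as T = K * h.
T = 0.0194 * 25.4
  = 0.4928 m^2/s.

0.4928


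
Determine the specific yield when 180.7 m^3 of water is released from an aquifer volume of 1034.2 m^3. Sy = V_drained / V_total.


Specific yield Sy = Volume drained / Total volume.
Sy = 180.7 / 1034.2
   = 0.1747.

0.1747


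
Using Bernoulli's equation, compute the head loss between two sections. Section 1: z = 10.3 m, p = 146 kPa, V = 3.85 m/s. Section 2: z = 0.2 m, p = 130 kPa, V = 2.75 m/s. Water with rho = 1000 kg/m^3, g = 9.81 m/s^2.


Total head at each section: H = z + p/(rho*g) + V^2/(2g).
H1 = 10.3 + 146*1000/(1000*9.81) + 3.85^2/(2*9.81)
   = 10.3 + 14.883 + 0.7555
   = 25.938 m.
H2 = 0.2 + 130*1000/(1000*9.81) + 2.75^2/(2*9.81)
   = 0.2 + 13.252 + 0.3854
   = 13.837 m.
h_L = H1 - H2 = 25.938 - 13.837 = 12.101 m.

12.101


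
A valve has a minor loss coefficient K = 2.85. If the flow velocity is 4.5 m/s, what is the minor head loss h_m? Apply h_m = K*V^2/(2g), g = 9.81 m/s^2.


Minor loss formula: h_m = K * V^2/(2g).
V^2 = 4.5^2 = 20.25.
V^2/(2g) = 20.25 / 19.62 = 1.0321 m.
h_m = 2.85 * 1.0321 = 2.9415 m.

2.9415


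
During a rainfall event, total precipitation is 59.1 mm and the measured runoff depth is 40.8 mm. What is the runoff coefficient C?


The runoff coefficient C = runoff depth / rainfall depth.
C = 40.8 / 59.1
  = 0.6904.

0.6904


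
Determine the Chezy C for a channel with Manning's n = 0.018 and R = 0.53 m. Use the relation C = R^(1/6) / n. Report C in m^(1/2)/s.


The Chezy coefficient relates to Manning's n through C = R^(1/6) / n.
R^(1/6) = 0.53^(1/6) = 0.899593.
C = 0.899593 / 0.018 = 49.98 m^(1/2)/s.

49.98


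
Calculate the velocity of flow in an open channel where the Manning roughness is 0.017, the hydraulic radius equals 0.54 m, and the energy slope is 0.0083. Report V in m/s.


Manning's equation gives V = (1/n) * R^(2/3) * S^(1/2).
First, compute R^(2/3) = 0.54^(2/3) = 0.6631.
Next, S^(1/2) = 0.0083^(1/2) = 0.091104.
Then 1/n = 1/0.017 = 58.82.
V = 58.82 * 0.6631 * 0.091104 = 3.5537 m/s.

3.5537


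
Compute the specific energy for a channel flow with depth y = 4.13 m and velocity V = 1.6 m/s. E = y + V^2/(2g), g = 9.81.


Specific energy E = y + V^2/(2g).
Velocity head = V^2/(2g) = 1.6^2 / (2*9.81) = 2.56 / 19.62 = 0.1305 m.
E = 4.13 + 0.1305 = 4.2605 m.

4.2605


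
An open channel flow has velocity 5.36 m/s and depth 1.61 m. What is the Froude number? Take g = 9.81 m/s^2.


The Froude number is defined as Fr = V / sqrt(g*y).
g*y = 9.81 * 1.61 = 15.7941.
sqrt(g*y) = sqrt(15.7941) = 3.9742.
Fr = 5.36 / 3.9742 = 1.3487.

1.3487
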